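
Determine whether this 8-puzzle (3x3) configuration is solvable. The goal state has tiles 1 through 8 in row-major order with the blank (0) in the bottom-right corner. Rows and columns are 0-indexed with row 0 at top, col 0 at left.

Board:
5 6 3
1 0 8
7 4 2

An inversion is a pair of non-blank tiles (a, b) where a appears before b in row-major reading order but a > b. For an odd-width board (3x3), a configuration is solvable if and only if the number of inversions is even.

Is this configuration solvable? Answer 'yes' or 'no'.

Inversions (pairs i<j in row-major order where tile[i] > tile[j] > 0): 16
16 is even, so the puzzle is solvable.

Answer: yes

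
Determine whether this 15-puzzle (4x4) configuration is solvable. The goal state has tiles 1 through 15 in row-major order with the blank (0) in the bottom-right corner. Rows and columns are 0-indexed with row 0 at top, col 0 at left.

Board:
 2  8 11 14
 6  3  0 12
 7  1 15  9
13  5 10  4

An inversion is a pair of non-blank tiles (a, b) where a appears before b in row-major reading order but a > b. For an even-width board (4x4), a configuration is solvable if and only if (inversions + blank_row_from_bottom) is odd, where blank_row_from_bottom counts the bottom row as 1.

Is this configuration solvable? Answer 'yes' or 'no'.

Answer: no

Derivation:
Inversions: 51
Blank is in row 1 (0-indexed from top), which is row 3 counting from the bottom (bottom = 1).
51 + 3 = 54, which is even, so the puzzle is not solvable.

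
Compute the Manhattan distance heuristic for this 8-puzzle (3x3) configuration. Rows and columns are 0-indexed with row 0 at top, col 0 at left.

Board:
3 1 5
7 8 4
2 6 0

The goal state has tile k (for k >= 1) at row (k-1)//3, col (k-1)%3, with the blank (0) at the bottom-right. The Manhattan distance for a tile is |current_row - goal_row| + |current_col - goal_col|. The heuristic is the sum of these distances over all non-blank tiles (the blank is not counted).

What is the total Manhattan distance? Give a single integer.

Tile 3: at (0,0), goal (0,2), distance |0-0|+|0-2| = 2
Tile 1: at (0,1), goal (0,0), distance |0-0|+|1-0| = 1
Tile 5: at (0,2), goal (1,1), distance |0-1|+|2-1| = 2
Tile 7: at (1,0), goal (2,0), distance |1-2|+|0-0| = 1
Tile 8: at (1,1), goal (2,1), distance |1-2|+|1-1| = 1
Tile 4: at (1,2), goal (1,0), distance |1-1|+|2-0| = 2
Tile 2: at (2,0), goal (0,1), distance |2-0|+|0-1| = 3
Tile 6: at (2,1), goal (1,2), distance |2-1|+|1-2| = 2
Sum: 2 + 1 + 2 + 1 + 1 + 2 + 3 + 2 = 14

Answer: 14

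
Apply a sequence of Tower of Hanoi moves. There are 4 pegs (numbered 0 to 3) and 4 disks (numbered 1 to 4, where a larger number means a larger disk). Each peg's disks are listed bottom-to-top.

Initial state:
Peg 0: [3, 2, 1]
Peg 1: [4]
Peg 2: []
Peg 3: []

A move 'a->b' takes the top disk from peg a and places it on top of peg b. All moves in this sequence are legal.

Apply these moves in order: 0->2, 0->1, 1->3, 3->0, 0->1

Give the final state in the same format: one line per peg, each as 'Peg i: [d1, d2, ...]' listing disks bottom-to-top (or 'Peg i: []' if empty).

Answer: Peg 0: [3]
Peg 1: [4, 2]
Peg 2: [1]
Peg 3: []

Derivation:
After move 1 (0->2):
Peg 0: [3, 2]
Peg 1: [4]
Peg 2: [1]
Peg 3: []

After move 2 (0->1):
Peg 0: [3]
Peg 1: [4, 2]
Peg 2: [1]
Peg 3: []

After move 3 (1->3):
Peg 0: [3]
Peg 1: [4]
Peg 2: [1]
Peg 3: [2]

After move 4 (3->0):
Peg 0: [3, 2]
Peg 1: [4]
Peg 2: [1]
Peg 3: []

After move 5 (0->1):
Peg 0: [3]
Peg 1: [4, 2]
Peg 2: [1]
Peg 3: []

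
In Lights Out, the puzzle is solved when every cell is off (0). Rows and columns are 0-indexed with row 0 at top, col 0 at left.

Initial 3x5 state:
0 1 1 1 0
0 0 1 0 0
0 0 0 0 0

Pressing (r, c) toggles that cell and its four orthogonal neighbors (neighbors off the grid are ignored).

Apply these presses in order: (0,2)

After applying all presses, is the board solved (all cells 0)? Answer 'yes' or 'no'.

After press 1 at (0,2):
0 0 0 0 0
0 0 0 0 0
0 0 0 0 0

Lights still on: 0

Answer: yes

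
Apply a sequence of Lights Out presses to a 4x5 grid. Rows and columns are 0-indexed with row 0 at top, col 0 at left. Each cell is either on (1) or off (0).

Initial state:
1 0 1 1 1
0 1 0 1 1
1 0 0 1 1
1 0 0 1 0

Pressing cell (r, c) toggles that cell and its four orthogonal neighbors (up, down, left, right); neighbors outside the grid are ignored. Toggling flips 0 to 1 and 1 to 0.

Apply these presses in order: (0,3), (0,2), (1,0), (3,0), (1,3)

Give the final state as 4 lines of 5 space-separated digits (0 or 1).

After press 1 at (0,3):
1 0 0 0 0
0 1 0 0 1
1 0 0 1 1
1 0 0 1 0

After press 2 at (0,2):
1 1 1 1 0
0 1 1 0 1
1 0 0 1 1
1 0 0 1 0

After press 3 at (1,0):
0 1 1 1 0
1 0 1 0 1
0 0 0 1 1
1 0 0 1 0

After press 4 at (3,0):
0 1 1 1 0
1 0 1 0 1
1 0 0 1 1
0 1 0 1 0

After press 5 at (1,3):
0 1 1 0 0
1 0 0 1 0
1 0 0 0 1
0 1 0 1 0

Answer: 0 1 1 0 0
1 0 0 1 0
1 0 0 0 1
0 1 0 1 0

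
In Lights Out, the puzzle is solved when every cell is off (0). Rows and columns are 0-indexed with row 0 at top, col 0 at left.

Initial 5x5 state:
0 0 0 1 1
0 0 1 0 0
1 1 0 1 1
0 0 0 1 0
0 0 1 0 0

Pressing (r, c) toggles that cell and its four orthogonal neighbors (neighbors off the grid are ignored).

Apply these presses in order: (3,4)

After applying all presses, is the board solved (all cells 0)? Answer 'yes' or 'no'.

After press 1 at (3,4):
0 0 0 1 1
0 0 1 0 0
1 1 0 1 0
0 0 0 0 1
0 0 1 0 1

Lights still on: 9

Answer: no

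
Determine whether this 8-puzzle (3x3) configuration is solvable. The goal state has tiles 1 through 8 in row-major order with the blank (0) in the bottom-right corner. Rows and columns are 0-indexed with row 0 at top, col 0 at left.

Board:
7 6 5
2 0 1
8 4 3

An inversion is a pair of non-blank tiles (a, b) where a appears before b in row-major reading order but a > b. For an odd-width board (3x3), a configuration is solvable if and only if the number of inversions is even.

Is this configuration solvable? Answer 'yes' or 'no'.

Answer: no

Derivation:
Inversions (pairs i<j in row-major order where tile[i] > tile[j] > 0): 19
19 is odd, so the puzzle is not solvable.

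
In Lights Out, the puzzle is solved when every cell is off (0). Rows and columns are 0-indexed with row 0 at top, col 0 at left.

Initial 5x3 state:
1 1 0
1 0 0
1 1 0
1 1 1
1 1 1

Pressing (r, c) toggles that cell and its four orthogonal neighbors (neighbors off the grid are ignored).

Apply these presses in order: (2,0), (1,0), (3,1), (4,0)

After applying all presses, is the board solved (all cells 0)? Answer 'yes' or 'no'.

Answer: no

Derivation:
After press 1 at (2,0):
1 1 0
0 0 0
0 0 0
0 1 1
1 1 1

After press 2 at (1,0):
0 1 0
1 1 0
1 0 0
0 1 1
1 1 1

After press 3 at (3,1):
0 1 0
1 1 0
1 1 0
1 0 0
1 0 1

After press 4 at (4,0):
0 1 0
1 1 0
1 1 0
0 0 0
0 1 1

Lights still on: 7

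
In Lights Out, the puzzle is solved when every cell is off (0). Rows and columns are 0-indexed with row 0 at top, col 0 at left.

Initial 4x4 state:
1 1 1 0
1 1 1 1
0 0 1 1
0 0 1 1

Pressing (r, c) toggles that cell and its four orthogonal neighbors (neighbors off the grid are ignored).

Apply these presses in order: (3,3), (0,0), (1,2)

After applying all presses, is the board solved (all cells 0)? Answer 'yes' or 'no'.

After press 1 at (3,3):
1 1 1 0
1 1 1 1
0 0 1 0
0 0 0 0

After press 2 at (0,0):
0 0 1 0
0 1 1 1
0 0 1 0
0 0 0 0

After press 3 at (1,2):
0 0 0 0
0 0 0 0
0 0 0 0
0 0 0 0

Lights still on: 0

Answer: yes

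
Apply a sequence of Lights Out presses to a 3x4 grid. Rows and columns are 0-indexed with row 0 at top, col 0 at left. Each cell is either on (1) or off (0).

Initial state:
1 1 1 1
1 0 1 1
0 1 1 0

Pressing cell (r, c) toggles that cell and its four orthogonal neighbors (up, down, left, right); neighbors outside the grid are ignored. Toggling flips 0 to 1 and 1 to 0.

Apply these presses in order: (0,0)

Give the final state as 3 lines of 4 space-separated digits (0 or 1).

Answer: 0 0 1 1
0 0 1 1
0 1 1 0

Derivation:
After press 1 at (0,0):
0 0 1 1
0 0 1 1
0 1 1 0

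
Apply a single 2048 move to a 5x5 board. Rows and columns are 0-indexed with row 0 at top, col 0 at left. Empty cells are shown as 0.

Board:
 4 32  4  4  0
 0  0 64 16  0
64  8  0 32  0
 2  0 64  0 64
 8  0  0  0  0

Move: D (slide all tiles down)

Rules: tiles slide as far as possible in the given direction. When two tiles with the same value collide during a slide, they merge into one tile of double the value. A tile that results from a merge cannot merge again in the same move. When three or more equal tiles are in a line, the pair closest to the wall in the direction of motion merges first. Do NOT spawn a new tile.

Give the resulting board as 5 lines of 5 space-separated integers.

Slide down:
col 0: [4, 0, 64, 2, 8] -> [0, 4, 64, 2, 8]
col 1: [32, 0, 8, 0, 0] -> [0, 0, 0, 32, 8]
col 2: [4, 64, 0, 64, 0] -> [0, 0, 0, 4, 128]
col 3: [4, 16, 32, 0, 0] -> [0, 0, 4, 16, 32]
col 4: [0, 0, 0, 64, 0] -> [0, 0, 0, 0, 64]

Answer:   0   0   0   0   0
  4   0   0   0   0
 64   0   0   4   0
  2  32   4  16   0
  8   8 128  32  64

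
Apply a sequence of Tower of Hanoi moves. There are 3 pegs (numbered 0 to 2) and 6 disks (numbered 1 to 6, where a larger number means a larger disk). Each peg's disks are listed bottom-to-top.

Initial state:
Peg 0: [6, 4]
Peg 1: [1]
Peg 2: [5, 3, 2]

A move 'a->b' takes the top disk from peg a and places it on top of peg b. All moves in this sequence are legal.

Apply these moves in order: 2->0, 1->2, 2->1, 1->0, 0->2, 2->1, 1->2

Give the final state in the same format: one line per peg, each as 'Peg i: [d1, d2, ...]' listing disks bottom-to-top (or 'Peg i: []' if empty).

After move 1 (2->0):
Peg 0: [6, 4, 2]
Peg 1: [1]
Peg 2: [5, 3]

After move 2 (1->2):
Peg 0: [6, 4, 2]
Peg 1: []
Peg 2: [5, 3, 1]

After move 3 (2->1):
Peg 0: [6, 4, 2]
Peg 1: [1]
Peg 2: [5, 3]

After move 4 (1->0):
Peg 0: [6, 4, 2, 1]
Peg 1: []
Peg 2: [5, 3]

After move 5 (0->2):
Peg 0: [6, 4, 2]
Peg 1: []
Peg 2: [5, 3, 1]

After move 6 (2->1):
Peg 0: [6, 4, 2]
Peg 1: [1]
Peg 2: [5, 3]

After move 7 (1->2):
Peg 0: [6, 4, 2]
Peg 1: []
Peg 2: [5, 3, 1]

Answer: Peg 0: [6, 4, 2]
Peg 1: []
Peg 2: [5, 3, 1]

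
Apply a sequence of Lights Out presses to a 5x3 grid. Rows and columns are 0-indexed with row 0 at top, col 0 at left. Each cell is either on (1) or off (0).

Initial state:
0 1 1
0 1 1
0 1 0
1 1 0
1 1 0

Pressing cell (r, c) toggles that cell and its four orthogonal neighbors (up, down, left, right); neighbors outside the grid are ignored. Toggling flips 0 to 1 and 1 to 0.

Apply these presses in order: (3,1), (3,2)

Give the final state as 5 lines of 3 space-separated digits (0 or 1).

After press 1 at (3,1):
0 1 1
0 1 1
0 0 0
0 0 1
1 0 0

After press 2 at (3,2):
0 1 1
0 1 1
0 0 1
0 1 0
1 0 1

Answer: 0 1 1
0 1 1
0 0 1
0 1 0
1 0 1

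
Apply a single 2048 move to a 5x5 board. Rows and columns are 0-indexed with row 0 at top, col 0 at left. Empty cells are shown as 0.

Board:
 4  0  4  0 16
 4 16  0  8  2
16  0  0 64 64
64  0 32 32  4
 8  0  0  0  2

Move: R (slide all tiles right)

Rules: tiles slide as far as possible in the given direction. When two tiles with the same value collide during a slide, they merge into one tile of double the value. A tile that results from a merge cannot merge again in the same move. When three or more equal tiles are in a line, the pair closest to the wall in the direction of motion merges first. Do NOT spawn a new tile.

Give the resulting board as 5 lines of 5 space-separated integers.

Answer:   0   0   0   8  16
  0   4  16   8   2
  0   0   0  16 128
  0   0  64  64   4
  0   0   0   8   2

Derivation:
Slide right:
row 0: [4, 0, 4, 0, 16] -> [0, 0, 0, 8, 16]
row 1: [4, 16, 0, 8, 2] -> [0, 4, 16, 8, 2]
row 2: [16, 0, 0, 64, 64] -> [0, 0, 0, 16, 128]
row 3: [64, 0, 32, 32, 4] -> [0, 0, 64, 64, 4]
row 4: [8, 0, 0, 0, 2] -> [0, 0, 0, 8, 2]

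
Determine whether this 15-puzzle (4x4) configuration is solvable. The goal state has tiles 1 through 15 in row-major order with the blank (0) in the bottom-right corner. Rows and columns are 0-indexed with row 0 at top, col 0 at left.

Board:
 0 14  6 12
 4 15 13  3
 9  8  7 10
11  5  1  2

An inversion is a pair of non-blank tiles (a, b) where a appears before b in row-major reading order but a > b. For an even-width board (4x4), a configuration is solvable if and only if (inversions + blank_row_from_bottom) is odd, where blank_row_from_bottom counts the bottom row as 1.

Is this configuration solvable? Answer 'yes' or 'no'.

Inversions: 72
Blank is in row 0 (0-indexed from top), which is row 4 counting from the bottom (bottom = 1).
72 + 4 = 76, which is even, so the puzzle is not solvable.

Answer: no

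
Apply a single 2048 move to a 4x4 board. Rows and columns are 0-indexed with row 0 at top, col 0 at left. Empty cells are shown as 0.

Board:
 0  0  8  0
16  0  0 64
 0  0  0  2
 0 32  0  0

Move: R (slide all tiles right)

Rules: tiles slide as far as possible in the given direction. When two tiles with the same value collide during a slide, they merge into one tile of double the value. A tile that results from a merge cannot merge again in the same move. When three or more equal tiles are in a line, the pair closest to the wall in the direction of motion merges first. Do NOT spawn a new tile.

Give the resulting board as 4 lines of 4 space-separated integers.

Answer:  0  0  0  8
 0  0 16 64
 0  0  0  2
 0  0  0 32

Derivation:
Slide right:
row 0: [0, 0, 8, 0] -> [0, 0, 0, 8]
row 1: [16, 0, 0, 64] -> [0, 0, 16, 64]
row 2: [0, 0, 0, 2] -> [0, 0, 0, 2]
row 3: [0, 32, 0, 0] -> [0, 0, 0, 32]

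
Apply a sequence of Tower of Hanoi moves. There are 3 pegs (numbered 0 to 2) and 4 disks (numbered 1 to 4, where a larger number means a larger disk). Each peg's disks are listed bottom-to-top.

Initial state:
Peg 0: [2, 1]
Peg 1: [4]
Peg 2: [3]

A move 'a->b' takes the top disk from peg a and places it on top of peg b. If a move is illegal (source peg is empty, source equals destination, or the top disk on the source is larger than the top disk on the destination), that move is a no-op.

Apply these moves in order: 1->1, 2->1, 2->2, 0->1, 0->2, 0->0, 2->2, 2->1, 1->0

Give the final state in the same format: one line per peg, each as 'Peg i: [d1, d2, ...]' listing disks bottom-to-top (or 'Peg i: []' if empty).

Answer: Peg 0: [1]
Peg 1: [4, 3]
Peg 2: [2]

Derivation:
After move 1 (1->1):
Peg 0: [2, 1]
Peg 1: [4]
Peg 2: [3]

After move 2 (2->1):
Peg 0: [2, 1]
Peg 1: [4, 3]
Peg 2: []

After move 3 (2->2):
Peg 0: [2, 1]
Peg 1: [4, 3]
Peg 2: []

After move 4 (0->1):
Peg 0: [2]
Peg 1: [4, 3, 1]
Peg 2: []

After move 5 (0->2):
Peg 0: []
Peg 1: [4, 3, 1]
Peg 2: [2]

After move 6 (0->0):
Peg 0: []
Peg 1: [4, 3, 1]
Peg 2: [2]

After move 7 (2->2):
Peg 0: []
Peg 1: [4, 3, 1]
Peg 2: [2]

After move 8 (2->1):
Peg 0: []
Peg 1: [4, 3, 1]
Peg 2: [2]

After move 9 (1->0):
Peg 0: [1]
Peg 1: [4, 3]
Peg 2: [2]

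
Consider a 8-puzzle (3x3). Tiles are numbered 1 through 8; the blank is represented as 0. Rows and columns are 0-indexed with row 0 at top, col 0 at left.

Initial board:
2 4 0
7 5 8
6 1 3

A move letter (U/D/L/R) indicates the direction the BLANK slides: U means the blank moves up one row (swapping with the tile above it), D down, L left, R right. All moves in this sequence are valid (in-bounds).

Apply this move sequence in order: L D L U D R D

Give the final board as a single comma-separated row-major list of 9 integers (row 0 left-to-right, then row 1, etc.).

Answer: 2, 5, 4, 7, 1, 8, 6, 0, 3

Derivation:
After move 1 (L):
2 0 4
7 5 8
6 1 3

After move 2 (D):
2 5 4
7 0 8
6 1 3

After move 3 (L):
2 5 4
0 7 8
6 1 3

After move 4 (U):
0 5 4
2 7 8
6 1 3

After move 5 (D):
2 5 4
0 7 8
6 1 3

After move 6 (R):
2 5 4
7 0 8
6 1 3

After move 7 (D):
2 5 4
7 1 8
6 0 3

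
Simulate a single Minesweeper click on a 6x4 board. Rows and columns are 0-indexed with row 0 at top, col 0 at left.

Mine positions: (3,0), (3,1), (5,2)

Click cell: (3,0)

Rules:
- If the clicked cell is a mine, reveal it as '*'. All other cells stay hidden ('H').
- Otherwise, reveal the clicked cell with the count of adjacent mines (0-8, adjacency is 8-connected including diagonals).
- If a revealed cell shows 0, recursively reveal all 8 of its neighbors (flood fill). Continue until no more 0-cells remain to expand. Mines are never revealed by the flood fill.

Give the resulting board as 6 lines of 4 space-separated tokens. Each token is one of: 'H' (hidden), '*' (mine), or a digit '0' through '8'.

H H H H
H H H H
H H H H
* H H H
H H H H
H H H H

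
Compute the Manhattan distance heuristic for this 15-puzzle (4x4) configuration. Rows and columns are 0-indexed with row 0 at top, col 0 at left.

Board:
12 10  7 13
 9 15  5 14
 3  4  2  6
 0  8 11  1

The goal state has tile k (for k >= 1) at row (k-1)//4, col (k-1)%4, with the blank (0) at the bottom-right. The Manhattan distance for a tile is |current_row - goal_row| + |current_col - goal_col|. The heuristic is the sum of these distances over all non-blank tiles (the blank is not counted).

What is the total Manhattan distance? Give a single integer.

Tile 12: (0,0)->(2,3) = 5
Tile 10: (0,1)->(2,1) = 2
Tile 7: (0,2)->(1,2) = 1
Tile 13: (0,3)->(3,0) = 6
Tile 9: (1,0)->(2,0) = 1
Tile 15: (1,1)->(3,2) = 3
Tile 5: (1,2)->(1,0) = 2
Tile 14: (1,3)->(3,1) = 4
Tile 3: (2,0)->(0,2) = 4
Tile 4: (2,1)->(0,3) = 4
Tile 2: (2,2)->(0,1) = 3
Tile 6: (2,3)->(1,1) = 3
Tile 8: (3,1)->(1,3) = 4
Tile 11: (3,2)->(2,2) = 1
Tile 1: (3,3)->(0,0) = 6
Sum: 5 + 2 + 1 + 6 + 1 + 3 + 2 + 4 + 4 + 4 + 3 + 3 + 4 + 1 + 6 = 49

Answer: 49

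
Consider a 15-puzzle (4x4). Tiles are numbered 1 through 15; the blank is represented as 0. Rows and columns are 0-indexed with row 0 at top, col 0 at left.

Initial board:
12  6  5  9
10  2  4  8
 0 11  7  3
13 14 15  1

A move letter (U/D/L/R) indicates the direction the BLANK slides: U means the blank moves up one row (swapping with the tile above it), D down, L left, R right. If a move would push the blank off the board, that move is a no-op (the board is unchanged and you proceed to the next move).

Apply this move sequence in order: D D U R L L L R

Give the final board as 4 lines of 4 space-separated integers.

Answer: 12  6  5  9
10  2  4  8
11  0  7  3
13 14 15  1

Derivation:
After move 1 (D):
12  6  5  9
10  2  4  8
13 11  7  3
 0 14 15  1

After move 2 (D):
12  6  5  9
10  2  4  8
13 11  7  3
 0 14 15  1

After move 3 (U):
12  6  5  9
10  2  4  8
 0 11  7  3
13 14 15  1

After move 4 (R):
12  6  5  9
10  2  4  8
11  0  7  3
13 14 15  1

After move 5 (L):
12  6  5  9
10  2  4  8
 0 11  7  3
13 14 15  1

After move 6 (L):
12  6  5  9
10  2  4  8
 0 11  7  3
13 14 15  1

After move 7 (L):
12  6  5  9
10  2  4  8
 0 11  7  3
13 14 15  1

After move 8 (R):
12  6  5  9
10  2  4  8
11  0  7  3
13 14 15  1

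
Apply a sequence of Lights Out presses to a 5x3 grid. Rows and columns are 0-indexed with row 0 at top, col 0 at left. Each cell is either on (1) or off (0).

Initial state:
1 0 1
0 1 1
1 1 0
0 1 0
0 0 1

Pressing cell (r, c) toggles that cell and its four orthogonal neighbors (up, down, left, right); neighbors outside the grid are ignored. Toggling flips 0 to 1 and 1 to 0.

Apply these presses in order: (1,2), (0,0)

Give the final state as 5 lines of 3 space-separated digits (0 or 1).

Answer: 0 1 0
1 0 0
1 1 1
0 1 0
0 0 1

Derivation:
After press 1 at (1,2):
1 0 0
0 0 0
1 1 1
0 1 0
0 0 1

After press 2 at (0,0):
0 1 0
1 0 0
1 1 1
0 1 0
0 0 1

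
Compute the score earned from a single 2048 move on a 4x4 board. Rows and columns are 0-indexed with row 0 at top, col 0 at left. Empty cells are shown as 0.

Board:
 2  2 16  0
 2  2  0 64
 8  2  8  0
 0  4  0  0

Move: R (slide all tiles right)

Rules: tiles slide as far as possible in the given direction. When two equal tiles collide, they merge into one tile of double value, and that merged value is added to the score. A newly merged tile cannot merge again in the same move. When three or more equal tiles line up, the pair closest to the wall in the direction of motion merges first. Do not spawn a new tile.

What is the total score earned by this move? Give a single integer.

Answer: 8

Derivation:
Slide right:
row 0: [2, 2, 16, 0] -> [0, 0, 4, 16]  score +4 (running 4)
row 1: [2, 2, 0, 64] -> [0, 0, 4, 64]  score +4 (running 8)
row 2: [8, 2, 8, 0] -> [0, 8, 2, 8]  score +0 (running 8)
row 3: [0, 4, 0, 0] -> [0, 0, 0, 4]  score +0 (running 8)
Board after move:
 0  0  4 16
 0  0  4 64
 0  8  2  8
 0  0  0  4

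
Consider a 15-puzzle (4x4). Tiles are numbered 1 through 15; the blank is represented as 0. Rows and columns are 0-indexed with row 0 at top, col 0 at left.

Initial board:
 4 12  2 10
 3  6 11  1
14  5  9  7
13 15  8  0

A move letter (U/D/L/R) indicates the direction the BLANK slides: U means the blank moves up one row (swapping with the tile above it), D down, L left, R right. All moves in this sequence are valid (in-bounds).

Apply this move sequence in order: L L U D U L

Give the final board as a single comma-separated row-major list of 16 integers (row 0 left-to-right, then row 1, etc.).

Answer: 4, 12, 2, 10, 3, 6, 11, 1, 0, 14, 9, 7, 13, 5, 15, 8

Derivation:
After move 1 (L):
 4 12  2 10
 3  6 11  1
14  5  9  7
13 15  0  8

After move 2 (L):
 4 12  2 10
 3  6 11  1
14  5  9  7
13  0 15  8

After move 3 (U):
 4 12  2 10
 3  6 11  1
14  0  9  7
13  5 15  8

After move 4 (D):
 4 12  2 10
 3  6 11  1
14  5  9  7
13  0 15  8

After move 5 (U):
 4 12  2 10
 3  6 11  1
14  0  9  7
13  5 15  8

After move 6 (L):
 4 12  2 10
 3  6 11  1
 0 14  9  7
13  5 15  8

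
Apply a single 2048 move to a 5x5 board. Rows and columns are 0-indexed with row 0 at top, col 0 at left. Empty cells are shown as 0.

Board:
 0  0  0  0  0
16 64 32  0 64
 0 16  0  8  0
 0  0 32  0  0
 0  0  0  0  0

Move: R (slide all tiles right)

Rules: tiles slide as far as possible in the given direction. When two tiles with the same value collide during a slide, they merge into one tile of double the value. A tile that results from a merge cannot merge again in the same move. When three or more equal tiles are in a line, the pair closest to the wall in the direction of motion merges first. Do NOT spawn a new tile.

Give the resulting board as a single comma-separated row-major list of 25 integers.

Answer: 0, 0, 0, 0, 0, 0, 16, 64, 32, 64, 0, 0, 0, 16, 8, 0, 0, 0, 0, 32, 0, 0, 0, 0, 0

Derivation:
Slide right:
row 0: [0, 0, 0, 0, 0] -> [0, 0, 0, 0, 0]
row 1: [16, 64, 32, 0, 64] -> [0, 16, 64, 32, 64]
row 2: [0, 16, 0, 8, 0] -> [0, 0, 0, 16, 8]
row 3: [0, 0, 32, 0, 0] -> [0, 0, 0, 0, 32]
row 4: [0, 0, 0, 0, 0] -> [0, 0, 0, 0, 0]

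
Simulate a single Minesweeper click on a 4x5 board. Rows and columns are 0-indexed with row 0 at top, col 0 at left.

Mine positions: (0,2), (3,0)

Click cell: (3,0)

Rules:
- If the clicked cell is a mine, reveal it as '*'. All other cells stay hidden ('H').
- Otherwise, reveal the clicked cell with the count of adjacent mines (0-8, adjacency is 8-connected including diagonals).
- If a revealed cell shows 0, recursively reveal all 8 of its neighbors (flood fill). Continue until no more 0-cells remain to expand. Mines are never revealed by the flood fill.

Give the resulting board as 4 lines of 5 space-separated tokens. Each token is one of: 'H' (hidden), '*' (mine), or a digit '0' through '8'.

H H H H H
H H H H H
H H H H H
* H H H H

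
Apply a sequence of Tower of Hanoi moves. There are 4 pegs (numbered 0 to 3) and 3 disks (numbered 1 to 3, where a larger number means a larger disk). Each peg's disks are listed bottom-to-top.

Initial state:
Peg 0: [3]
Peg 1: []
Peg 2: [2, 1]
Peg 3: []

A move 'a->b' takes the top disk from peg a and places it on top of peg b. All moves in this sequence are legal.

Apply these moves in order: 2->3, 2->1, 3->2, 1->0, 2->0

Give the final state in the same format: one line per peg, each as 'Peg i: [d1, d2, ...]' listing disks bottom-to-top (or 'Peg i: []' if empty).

Answer: Peg 0: [3, 2, 1]
Peg 1: []
Peg 2: []
Peg 3: []

Derivation:
After move 1 (2->3):
Peg 0: [3]
Peg 1: []
Peg 2: [2]
Peg 3: [1]

After move 2 (2->1):
Peg 0: [3]
Peg 1: [2]
Peg 2: []
Peg 3: [1]

After move 3 (3->2):
Peg 0: [3]
Peg 1: [2]
Peg 2: [1]
Peg 3: []

After move 4 (1->0):
Peg 0: [3, 2]
Peg 1: []
Peg 2: [1]
Peg 3: []

After move 5 (2->0):
Peg 0: [3, 2, 1]
Peg 1: []
Peg 2: []
Peg 3: []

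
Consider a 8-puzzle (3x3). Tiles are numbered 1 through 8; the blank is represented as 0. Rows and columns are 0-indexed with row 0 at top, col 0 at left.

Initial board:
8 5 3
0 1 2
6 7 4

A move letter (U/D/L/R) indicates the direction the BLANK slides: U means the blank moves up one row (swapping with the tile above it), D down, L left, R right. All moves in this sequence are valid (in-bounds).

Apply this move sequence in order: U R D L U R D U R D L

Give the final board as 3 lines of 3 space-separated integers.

After move 1 (U):
0 5 3
8 1 2
6 7 4

After move 2 (R):
5 0 3
8 1 2
6 7 4

After move 3 (D):
5 1 3
8 0 2
6 7 4

After move 4 (L):
5 1 3
0 8 2
6 7 4

After move 5 (U):
0 1 3
5 8 2
6 7 4

After move 6 (R):
1 0 3
5 8 2
6 7 4

After move 7 (D):
1 8 3
5 0 2
6 7 4

After move 8 (U):
1 0 3
5 8 2
6 7 4

After move 9 (R):
1 3 0
5 8 2
6 7 4

After move 10 (D):
1 3 2
5 8 0
6 7 4

After move 11 (L):
1 3 2
5 0 8
6 7 4

Answer: 1 3 2
5 0 8
6 7 4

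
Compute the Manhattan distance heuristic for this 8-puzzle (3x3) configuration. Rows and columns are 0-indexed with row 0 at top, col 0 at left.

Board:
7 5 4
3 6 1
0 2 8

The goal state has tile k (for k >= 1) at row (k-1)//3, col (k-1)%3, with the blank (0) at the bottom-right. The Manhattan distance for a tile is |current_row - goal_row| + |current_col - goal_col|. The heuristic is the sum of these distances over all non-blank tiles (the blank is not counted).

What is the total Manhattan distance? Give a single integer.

Answer: 16

Derivation:
Tile 7: at (0,0), goal (2,0), distance |0-2|+|0-0| = 2
Tile 5: at (0,1), goal (1,1), distance |0-1|+|1-1| = 1
Tile 4: at (0,2), goal (1,0), distance |0-1|+|2-0| = 3
Tile 3: at (1,0), goal (0,2), distance |1-0|+|0-2| = 3
Tile 6: at (1,1), goal (1,2), distance |1-1|+|1-2| = 1
Tile 1: at (1,2), goal (0,0), distance |1-0|+|2-0| = 3
Tile 2: at (2,1), goal (0,1), distance |2-0|+|1-1| = 2
Tile 8: at (2,2), goal (2,1), distance |2-2|+|2-1| = 1
Sum: 2 + 1 + 3 + 3 + 1 + 3 + 2 + 1 = 16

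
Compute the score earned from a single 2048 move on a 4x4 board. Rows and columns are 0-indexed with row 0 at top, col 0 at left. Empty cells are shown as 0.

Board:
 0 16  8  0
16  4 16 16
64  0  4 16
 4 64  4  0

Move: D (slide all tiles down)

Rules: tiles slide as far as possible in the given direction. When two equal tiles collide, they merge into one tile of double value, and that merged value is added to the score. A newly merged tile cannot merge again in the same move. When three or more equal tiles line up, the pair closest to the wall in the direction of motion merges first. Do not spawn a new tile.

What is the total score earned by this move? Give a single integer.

Answer: 40

Derivation:
Slide down:
col 0: [0, 16, 64, 4] -> [0, 16, 64, 4]  score +0 (running 0)
col 1: [16, 4, 0, 64] -> [0, 16, 4, 64]  score +0 (running 0)
col 2: [8, 16, 4, 4] -> [0, 8, 16, 8]  score +8 (running 8)
col 3: [0, 16, 16, 0] -> [0, 0, 0, 32]  score +32 (running 40)
Board after move:
 0  0  0  0
16 16  8  0
64  4 16  0
 4 64  8 32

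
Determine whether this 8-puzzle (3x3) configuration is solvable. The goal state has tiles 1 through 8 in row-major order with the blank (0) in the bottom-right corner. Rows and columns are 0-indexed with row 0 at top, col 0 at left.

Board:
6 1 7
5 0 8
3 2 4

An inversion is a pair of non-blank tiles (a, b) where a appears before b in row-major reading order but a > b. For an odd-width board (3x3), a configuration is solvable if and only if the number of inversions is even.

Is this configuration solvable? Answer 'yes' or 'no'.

Answer: yes

Derivation:
Inversions (pairs i<j in row-major order where tile[i] > tile[j] > 0): 16
16 is even, so the puzzle is solvable.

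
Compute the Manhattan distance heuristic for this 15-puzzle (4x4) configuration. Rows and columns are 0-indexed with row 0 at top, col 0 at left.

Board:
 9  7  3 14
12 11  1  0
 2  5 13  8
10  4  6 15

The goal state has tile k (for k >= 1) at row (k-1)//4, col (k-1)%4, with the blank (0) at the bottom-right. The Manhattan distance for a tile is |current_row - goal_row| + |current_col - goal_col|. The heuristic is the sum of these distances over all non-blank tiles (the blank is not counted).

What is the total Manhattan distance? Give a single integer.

Tile 9: at (0,0), goal (2,0), distance |0-2|+|0-0| = 2
Tile 7: at (0,1), goal (1,2), distance |0-1|+|1-2| = 2
Tile 3: at (0,2), goal (0,2), distance |0-0|+|2-2| = 0
Tile 14: at (0,3), goal (3,1), distance |0-3|+|3-1| = 5
Tile 12: at (1,0), goal (2,3), distance |1-2|+|0-3| = 4
Tile 11: at (1,1), goal (2,2), distance |1-2|+|1-2| = 2
Tile 1: at (1,2), goal (0,0), distance |1-0|+|2-0| = 3
Tile 2: at (2,0), goal (0,1), distance |2-0|+|0-1| = 3
Tile 5: at (2,1), goal (1,0), distance |2-1|+|1-0| = 2
Tile 13: at (2,2), goal (3,0), distance |2-3|+|2-0| = 3
Tile 8: at (2,3), goal (1,3), distance |2-1|+|3-3| = 1
Tile 10: at (3,0), goal (2,1), distance |3-2|+|0-1| = 2
Tile 4: at (3,1), goal (0,3), distance |3-0|+|1-3| = 5
Tile 6: at (3,2), goal (1,1), distance |3-1|+|2-1| = 3
Tile 15: at (3,3), goal (3,2), distance |3-3|+|3-2| = 1
Sum: 2 + 2 + 0 + 5 + 4 + 2 + 3 + 3 + 2 + 3 + 1 + 2 + 5 + 3 + 1 = 38

Answer: 38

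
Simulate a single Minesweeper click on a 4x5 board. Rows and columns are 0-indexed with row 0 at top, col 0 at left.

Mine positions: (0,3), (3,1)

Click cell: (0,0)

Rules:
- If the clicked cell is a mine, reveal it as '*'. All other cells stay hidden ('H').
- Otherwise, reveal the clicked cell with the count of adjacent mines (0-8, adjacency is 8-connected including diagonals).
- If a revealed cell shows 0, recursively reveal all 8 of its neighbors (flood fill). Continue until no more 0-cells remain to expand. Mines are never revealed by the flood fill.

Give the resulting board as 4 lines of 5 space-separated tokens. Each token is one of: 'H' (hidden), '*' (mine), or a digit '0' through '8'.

0 0 1 H H
0 0 1 H H
1 1 1 H H
H H H H H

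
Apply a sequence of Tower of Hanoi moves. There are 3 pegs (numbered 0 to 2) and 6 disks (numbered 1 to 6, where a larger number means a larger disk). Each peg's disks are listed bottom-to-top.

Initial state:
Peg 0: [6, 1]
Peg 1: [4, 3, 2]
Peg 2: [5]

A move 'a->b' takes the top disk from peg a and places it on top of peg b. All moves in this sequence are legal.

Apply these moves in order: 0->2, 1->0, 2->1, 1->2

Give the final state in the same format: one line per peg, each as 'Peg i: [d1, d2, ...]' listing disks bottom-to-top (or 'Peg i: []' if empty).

After move 1 (0->2):
Peg 0: [6]
Peg 1: [4, 3, 2]
Peg 2: [5, 1]

After move 2 (1->0):
Peg 0: [6, 2]
Peg 1: [4, 3]
Peg 2: [5, 1]

After move 3 (2->1):
Peg 0: [6, 2]
Peg 1: [4, 3, 1]
Peg 2: [5]

After move 4 (1->2):
Peg 0: [6, 2]
Peg 1: [4, 3]
Peg 2: [5, 1]

Answer: Peg 0: [6, 2]
Peg 1: [4, 3]
Peg 2: [5, 1]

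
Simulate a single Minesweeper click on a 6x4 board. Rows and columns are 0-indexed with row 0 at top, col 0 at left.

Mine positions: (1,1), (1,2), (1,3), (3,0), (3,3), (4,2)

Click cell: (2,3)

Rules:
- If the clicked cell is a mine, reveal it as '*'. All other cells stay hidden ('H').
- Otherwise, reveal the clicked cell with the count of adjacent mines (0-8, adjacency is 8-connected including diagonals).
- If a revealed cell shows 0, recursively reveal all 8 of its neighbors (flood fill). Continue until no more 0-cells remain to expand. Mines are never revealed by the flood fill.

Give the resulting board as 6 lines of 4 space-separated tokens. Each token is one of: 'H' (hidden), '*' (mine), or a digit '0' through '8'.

H H H H
H H H H
H H H 3
H H H H
H H H H
H H H H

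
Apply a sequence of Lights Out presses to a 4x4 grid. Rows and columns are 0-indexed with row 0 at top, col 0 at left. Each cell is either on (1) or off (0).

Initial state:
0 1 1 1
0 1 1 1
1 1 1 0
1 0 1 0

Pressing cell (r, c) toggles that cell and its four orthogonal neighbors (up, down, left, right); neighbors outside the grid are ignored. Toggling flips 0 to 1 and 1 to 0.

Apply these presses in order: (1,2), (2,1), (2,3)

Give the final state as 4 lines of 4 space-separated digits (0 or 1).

Answer: 0 1 0 1
0 1 0 1
0 0 0 1
1 1 1 1

Derivation:
After press 1 at (1,2):
0 1 0 1
0 0 0 0
1 1 0 0
1 0 1 0

After press 2 at (2,1):
0 1 0 1
0 1 0 0
0 0 1 0
1 1 1 0

After press 3 at (2,3):
0 1 0 1
0 1 0 1
0 0 0 1
1 1 1 1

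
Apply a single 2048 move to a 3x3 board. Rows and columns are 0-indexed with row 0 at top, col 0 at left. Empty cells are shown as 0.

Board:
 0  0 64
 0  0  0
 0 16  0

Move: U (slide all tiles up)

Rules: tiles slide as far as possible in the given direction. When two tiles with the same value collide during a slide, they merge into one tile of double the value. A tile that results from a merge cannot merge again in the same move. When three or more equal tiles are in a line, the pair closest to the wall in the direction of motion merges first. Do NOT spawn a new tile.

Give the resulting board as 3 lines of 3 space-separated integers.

Slide up:
col 0: [0, 0, 0] -> [0, 0, 0]
col 1: [0, 0, 16] -> [16, 0, 0]
col 2: [64, 0, 0] -> [64, 0, 0]

Answer:  0 16 64
 0  0  0
 0  0  0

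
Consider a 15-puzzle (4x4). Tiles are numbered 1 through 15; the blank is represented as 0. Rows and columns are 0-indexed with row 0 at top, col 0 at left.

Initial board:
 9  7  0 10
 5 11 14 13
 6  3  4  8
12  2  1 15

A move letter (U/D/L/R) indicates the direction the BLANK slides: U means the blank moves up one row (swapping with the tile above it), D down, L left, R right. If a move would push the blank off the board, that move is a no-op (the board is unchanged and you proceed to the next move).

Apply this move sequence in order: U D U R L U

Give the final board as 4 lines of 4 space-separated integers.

Answer:  9  7  0 10
 5 11 14 13
 6  3  4  8
12  2  1 15

Derivation:
After move 1 (U):
 9  7  0 10
 5 11 14 13
 6  3  4  8
12  2  1 15

After move 2 (D):
 9  7 14 10
 5 11  0 13
 6  3  4  8
12  2  1 15

After move 3 (U):
 9  7  0 10
 5 11 14 13
 6  3  4  8
12  2  1 15

After move 4 (R):
 9  7 10  0
 5 11 14 13
 6  3  4  8
12  2  1 15

After move 5 (L):
 9  7  0 10
 5 11 14 13
 6  3  4  8
12  2  1 15

After move 6 (U):
 9  7  0 10
 5 11 14 13
 6  3  4  8
12  2  1 15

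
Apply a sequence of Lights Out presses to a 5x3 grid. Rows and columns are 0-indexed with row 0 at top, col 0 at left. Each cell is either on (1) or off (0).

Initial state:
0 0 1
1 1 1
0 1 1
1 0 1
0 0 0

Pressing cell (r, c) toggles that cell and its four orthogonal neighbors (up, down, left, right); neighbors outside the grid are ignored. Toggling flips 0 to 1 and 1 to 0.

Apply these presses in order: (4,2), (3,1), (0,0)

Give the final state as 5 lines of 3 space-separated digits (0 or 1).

After press 1 at (4,2):
0 0 1
1 1 1
0 1 1
1 0 0
0 1 1

After press 2 at (3,1):
0 0 1
1 1 1
0 0 1
0 1 1
0 0 1

After press 3 at (0,0):
1 1 1
0 1 1
0 0 1
0 1 1
0 0 1

Answer: 1 1 1
0 1 1
0 0 1
0 1 1
0 0 1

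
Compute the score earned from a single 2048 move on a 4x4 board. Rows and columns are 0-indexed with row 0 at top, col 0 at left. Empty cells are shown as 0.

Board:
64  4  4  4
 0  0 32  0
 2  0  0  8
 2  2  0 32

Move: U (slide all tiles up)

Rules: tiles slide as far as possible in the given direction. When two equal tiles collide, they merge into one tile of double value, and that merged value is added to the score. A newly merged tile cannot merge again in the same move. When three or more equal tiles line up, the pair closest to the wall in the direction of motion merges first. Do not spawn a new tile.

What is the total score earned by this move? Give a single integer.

Slide up:
col 0: [64, 0, 2, 2] -> [64, 4, 0, 0]  score +4 (running 4)
col 1: [4, 0, 0, 2] -> [4, 2, 0, 0]  score +0 (running 4)
col 2: [4, 32, 0, 0] -> [4, 32, 0, 0]  score +0 (running 4)
col 3: [4, 0, 8, 32] -> [4, 8, 32, 0]  score +0 (running 4)
Board after move:
64  4  4  4
 4  2 32  8
 0  0  0 32
 0  0  0  0

Answer: 4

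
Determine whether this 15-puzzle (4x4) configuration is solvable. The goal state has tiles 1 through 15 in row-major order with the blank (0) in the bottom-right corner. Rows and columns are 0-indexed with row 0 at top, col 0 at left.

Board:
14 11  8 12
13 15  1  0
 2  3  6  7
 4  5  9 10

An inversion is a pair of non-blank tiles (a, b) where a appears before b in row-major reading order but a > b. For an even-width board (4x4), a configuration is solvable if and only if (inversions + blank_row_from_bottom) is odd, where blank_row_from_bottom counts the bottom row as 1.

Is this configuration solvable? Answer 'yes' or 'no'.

Inversions: 61
Blank is in row 1 (0-indexed from top), which is row 3 counting from the bottom (bottom = 1).
61 + 3 = 64, which is even, so the puzzle is not solvable.

Answer: no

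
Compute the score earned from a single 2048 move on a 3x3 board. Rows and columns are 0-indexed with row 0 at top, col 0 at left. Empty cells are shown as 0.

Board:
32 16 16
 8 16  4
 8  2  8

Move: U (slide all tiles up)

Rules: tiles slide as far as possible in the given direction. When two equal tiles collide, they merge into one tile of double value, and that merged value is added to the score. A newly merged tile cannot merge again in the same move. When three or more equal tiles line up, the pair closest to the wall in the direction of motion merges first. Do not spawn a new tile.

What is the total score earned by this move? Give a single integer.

Answer: 48

Derivation:
Slide up:
col 0: [32, 8, 8] -> [32, 16, 0]  score +16 (running 16)
col 1: [16, 16, 2] -> [32, 2, 0]  score +32 (running 48)
col 2: [16, 4, 8] -> [16, 4, 8]  score +0 (running 48)
Board after move:
32 32 16
16  2  4
 0  0  8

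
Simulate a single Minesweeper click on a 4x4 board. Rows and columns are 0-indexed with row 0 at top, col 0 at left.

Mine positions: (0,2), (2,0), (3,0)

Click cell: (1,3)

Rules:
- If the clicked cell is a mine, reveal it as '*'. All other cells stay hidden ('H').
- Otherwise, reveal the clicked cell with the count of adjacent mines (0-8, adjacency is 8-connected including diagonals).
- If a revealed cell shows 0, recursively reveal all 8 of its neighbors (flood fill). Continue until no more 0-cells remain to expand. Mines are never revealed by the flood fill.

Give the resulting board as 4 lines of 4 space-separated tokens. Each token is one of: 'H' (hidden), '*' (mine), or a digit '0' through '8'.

H H H H
H H H 1
H H H H
H H H H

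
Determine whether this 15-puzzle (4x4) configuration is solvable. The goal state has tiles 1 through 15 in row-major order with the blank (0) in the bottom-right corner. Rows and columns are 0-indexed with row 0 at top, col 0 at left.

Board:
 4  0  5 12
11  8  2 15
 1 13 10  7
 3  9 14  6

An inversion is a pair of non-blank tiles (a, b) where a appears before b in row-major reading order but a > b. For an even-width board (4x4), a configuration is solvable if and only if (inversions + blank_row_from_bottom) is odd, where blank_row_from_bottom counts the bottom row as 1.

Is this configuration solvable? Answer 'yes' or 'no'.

Inversions: 50
Blank is in row 0 (0-indexed from top), which is row 4 counting from the bottom (bottom = 1).
50 + 4 = 54, which is even, so the puzzle is not solvable.

Answer: no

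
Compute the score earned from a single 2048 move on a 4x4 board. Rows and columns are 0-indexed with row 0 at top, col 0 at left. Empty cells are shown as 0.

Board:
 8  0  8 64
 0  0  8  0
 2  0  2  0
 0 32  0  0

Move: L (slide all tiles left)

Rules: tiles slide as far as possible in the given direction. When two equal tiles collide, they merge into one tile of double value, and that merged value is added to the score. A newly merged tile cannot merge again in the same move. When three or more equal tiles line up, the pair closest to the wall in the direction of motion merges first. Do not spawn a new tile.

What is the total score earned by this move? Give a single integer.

Answer: 20

Derivation:
Slide left:
row 0: [8, 0, 8, 64] -> [16, 64, 0, 0]  score +16 (running 16)
row 1: [0, 0, 8, 0] -> [8, 0, 0, 0]  score +0 (running 16)
row 2: [2, 0, 2, 0] -> [4, 0, 0, 0]  score +4 (running 20)
row 3: [0, 32, 0, 0] -> [32, 0, 0, 0]  score +0 (running 20)
Board after move:
16 64  0  0
 8  0  0  0
 4  0  0  0
32  0  0  0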